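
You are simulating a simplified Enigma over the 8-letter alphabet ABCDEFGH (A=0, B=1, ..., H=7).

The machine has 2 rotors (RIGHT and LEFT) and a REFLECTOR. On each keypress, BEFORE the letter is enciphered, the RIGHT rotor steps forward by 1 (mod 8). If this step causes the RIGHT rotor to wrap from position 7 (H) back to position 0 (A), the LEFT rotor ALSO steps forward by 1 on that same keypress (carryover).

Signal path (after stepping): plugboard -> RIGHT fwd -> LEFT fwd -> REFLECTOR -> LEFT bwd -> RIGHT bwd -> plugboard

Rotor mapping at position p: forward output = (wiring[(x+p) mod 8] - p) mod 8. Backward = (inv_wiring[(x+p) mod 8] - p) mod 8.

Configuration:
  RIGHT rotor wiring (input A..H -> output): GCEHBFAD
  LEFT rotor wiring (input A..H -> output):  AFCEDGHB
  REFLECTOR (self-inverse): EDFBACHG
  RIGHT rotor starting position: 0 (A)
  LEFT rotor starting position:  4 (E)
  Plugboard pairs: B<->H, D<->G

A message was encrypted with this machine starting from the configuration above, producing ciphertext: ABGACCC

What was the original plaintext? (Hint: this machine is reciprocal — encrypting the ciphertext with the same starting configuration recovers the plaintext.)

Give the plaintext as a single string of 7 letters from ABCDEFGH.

Answer: HECEAEB

Derivation:
Char 1 ('A'): step: R->1, L=4; A->plug->A->R->B->L->C->refl->F->L'->D->R'->B->plug->H
Char 2 ('B'): step: R->2, L=4; B->plug->H->R->A->L->H->refl->G->L'->G->R'->E->plug->E
Char 3 ('G'): step: R->3, L=4; G->plug->D->R->F->L->B->refl->D->L'->C->R'->C->plug->C
Char 4 ('A'): step: R->4, L=4; A->plug->A->R->F->L->B->refl->D->L'->C->R'->E->plug->E
Char 5 ('C'): step: R->5, L=4; C->plug->C->R->G->L->G->refl->H->L'->A->R'->A->plug->A
Char 6 ('C'): step: R->6, L=4; C->plug->C->R->A->L->H->refl->G->L'->G->R'->E->plug->E
Char 7 ('C'): step: R->7, L=4; C->plug->C->R->D->L->F->refl->C->L'->B->R'->H->plug->B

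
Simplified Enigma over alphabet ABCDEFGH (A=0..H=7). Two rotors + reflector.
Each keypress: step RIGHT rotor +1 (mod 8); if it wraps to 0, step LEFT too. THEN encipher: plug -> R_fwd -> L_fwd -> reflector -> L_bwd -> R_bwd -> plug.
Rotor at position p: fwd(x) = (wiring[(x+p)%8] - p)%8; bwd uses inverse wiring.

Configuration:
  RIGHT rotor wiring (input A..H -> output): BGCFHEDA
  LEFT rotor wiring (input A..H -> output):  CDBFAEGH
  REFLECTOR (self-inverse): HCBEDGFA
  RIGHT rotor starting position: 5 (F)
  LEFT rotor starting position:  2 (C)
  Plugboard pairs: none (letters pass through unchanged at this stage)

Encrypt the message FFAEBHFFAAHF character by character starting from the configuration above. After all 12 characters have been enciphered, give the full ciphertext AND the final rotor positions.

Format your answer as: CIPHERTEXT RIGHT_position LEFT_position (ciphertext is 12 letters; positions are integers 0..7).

Answer: CEECHCBBHCGG 1 4

Derivation:
Char 1 ('F'): step: R->6, L=2; F->plug->F->R->H->L->B->refl->C->L'->D->R'->C->plug->C
Char 2 ('F'): step: R->7, L=2; F->plug->F->R->A->L->H->refl->A->L'->G->R'->E->plug->E
Char 3 ('A'): step: R->0, L->3 (L advanced); A->plug->A->R->B->L->F->refl->G->L'->H->R'->E->plug->E
Char 4 ('E'): step: R->1, L=3; E->plug->E->R->D->L->D->refl->E->L'->E->R'->C->plug->C
Char 5 ('B'): step: R->2, L=3; B->plug->B->R->D->L->D->refl->E->L'->E->R'->H->plug->H
Char 6 ('H'): step: R->3, L=3; H->plug->H->R->H->L->G->refl->F->L'->B->R'->C->plug->C
Char 7 ('F'): step: R->4, L=3; F->plug->F->R->C->L->B->refl->C->L'->A->R'->B->plug->B
Char 8 ('F'): step: R->5, L=3; F->plug->F->R->F->L->H->refl->A->L'->G->R'->B->plug->B
Char 9 ('A'): step: R->6, L=3; A->plug->A->R->F->L->H->refl->A->L'->G->R'->H->plug->H
Char 10 ('A'): step: R->7, L=3; A->plug->A->R->B->L->F->refl->G->L'->H->R'->C->plug->C
Char 11 ('H'): step: R->0, L->4 (L advanced); H->plug->H->R->A->L->E->refl->D->L'->D->R'->G->plug->G
Char 12 ('F'): step: R->1, L=4; F->plug->F->R->C->L->C->refl->B->L'->H->R'->G->plug->G
Final: ciphertext=CEECHCBBHCGG, RIGHT=1, LEFT=4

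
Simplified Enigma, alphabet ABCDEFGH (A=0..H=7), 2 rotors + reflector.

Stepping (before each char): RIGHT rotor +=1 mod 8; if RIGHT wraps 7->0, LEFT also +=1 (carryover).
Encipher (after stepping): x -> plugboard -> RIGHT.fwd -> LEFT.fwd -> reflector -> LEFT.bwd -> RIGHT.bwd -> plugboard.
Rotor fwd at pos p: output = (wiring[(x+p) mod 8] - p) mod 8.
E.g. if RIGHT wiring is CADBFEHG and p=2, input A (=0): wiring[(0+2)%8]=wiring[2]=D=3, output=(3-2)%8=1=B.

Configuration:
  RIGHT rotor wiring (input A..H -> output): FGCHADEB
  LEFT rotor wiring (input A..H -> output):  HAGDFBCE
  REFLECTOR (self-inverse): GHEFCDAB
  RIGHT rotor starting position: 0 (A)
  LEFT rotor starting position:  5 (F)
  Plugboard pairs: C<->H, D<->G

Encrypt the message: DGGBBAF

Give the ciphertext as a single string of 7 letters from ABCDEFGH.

Answer: FCADAHD

Derivation:
Char 1 ('D'): step: R->1, L=5; D->plug->G->R->A->L->E->refl->C->L'->D->R'->F->plug->F
Char 2 ('G'): step: R->2, L=5; G->plug->D->R->B->L->F->refl->D->L'->E->R'->H->plug->C
Char 3 ('G'): step: R->3, L=5; G->plug->D->R->B->L->F->refl->D->L'->E->R'->A->plug->A
Char 4 ('B'): step: R->4, L=5; B->plug->B->R->H->L->A->refl->G->L'->G->R'->G->plug->D
Char 5 ('B'): step: R->5, L=5; B->plug->B->R->H->L->A->refl->G->L'->G->R'->A->plug->A
Char 6 ('A'): step: R->6, L=5; A->plug->A->R->G->L->G->refl->A->L'->H->R'->C->plug->H
Char 7 ('F'): step: R->7, L=5; F->plug->F->R->B->L->F->refl->D->L'->E->R'->G->plug->D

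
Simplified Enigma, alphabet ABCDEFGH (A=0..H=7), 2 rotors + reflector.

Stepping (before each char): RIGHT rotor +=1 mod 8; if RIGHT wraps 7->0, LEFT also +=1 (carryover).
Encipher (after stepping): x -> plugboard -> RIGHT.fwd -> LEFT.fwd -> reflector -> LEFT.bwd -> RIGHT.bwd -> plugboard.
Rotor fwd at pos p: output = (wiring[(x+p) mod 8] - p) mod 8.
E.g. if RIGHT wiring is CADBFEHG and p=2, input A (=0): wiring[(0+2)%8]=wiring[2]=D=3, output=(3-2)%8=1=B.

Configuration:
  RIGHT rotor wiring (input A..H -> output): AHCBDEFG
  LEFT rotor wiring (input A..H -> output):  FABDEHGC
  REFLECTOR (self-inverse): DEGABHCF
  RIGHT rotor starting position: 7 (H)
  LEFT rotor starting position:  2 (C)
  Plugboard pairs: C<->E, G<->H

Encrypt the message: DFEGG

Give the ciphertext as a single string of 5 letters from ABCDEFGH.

Answer: EADFA

Derivation:
Char 1 ('D'): step: R->0, L->3 (L advanced); D->plug->D->R->B->L->B->refl->E->L'->C->R'->C->plug->E
Char 2 ('F'): step: R->1, L=3; F->plug->F->R->E->L->H->refl->F->L'->G->R'->A->plug->A
Char 3 ('E'): step: R->2, L=3; E->plug->C->R->B->L->B->refl->E->L'->C->R'->D->plug->D
Char 4 ('G'): step: R->3, L=3; G->plug->H->R->H->L->G->refl->C->L'->F->R'->F->plug->F
Char 5 ('G'): step: R->4, L=3; G->plug->H->R->F->L->C->refl->G->L'->H->R'->A->plug->A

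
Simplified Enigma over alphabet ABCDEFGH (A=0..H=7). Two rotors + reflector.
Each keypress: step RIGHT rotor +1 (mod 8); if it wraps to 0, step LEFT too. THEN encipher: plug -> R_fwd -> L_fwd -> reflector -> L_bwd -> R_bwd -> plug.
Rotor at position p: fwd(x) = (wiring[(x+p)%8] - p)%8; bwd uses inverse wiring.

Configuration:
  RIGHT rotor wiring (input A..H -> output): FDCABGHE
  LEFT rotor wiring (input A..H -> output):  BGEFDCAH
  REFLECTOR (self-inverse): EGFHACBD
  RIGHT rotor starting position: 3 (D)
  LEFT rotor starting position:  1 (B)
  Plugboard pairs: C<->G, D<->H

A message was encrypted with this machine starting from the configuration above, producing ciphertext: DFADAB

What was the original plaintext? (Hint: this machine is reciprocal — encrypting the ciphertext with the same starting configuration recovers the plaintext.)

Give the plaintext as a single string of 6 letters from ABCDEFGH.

Char 1 ('D'): step: R->4, L=1; D->plug->H->R->E->L->B->refl->G->L'->G->R'->G->plug->C
Char 2 ('F'): step: R->5, L=1; F->plug->F->R->F->L->H->refl->D->L'->B->R'->A->plug->A
Char 3 ('A'): step: R->6, L=1; A->plug->A->R->B->L->D->refl->H->L'->F->R'->D->plug->H
Char 4 ('D'): step: R->7, L=1; D->plug->H->R->A->L->F->refl->C->L'->D->R'->D->plug->H
Char 5 ('A'): step: R->0, L->2 (L advanced); A->plug->A->R->F->L->F->refl->C->L'->A->R'->D->plug->H
Char 6 ('B'): step: R->1, L=2; B->plug->B->R->B->L->D->refl->H->L'->G->R'->F->plug->F

Answer: CAHHHF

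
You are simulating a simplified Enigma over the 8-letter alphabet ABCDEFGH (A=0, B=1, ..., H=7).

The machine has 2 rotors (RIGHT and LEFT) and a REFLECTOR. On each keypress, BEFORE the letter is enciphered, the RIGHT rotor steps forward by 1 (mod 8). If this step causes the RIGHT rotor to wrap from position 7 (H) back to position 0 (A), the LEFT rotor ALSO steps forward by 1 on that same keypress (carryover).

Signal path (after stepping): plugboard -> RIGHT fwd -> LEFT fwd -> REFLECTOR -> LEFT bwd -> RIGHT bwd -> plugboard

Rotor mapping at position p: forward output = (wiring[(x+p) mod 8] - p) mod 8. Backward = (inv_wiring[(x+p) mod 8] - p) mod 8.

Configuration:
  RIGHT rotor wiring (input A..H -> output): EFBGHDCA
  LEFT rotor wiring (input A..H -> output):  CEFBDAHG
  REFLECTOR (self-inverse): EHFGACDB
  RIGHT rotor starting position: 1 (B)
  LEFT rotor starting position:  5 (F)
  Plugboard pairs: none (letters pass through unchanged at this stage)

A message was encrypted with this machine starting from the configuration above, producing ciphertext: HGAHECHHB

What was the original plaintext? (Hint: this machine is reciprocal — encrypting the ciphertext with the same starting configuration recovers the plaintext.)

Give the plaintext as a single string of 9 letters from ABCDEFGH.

Answer: DBFFGBACE

Derivation:
Char 1 ('H'): step: R->2, L=5; H->plug->H->R->D->L->F->refl->C->L'->B->R'->D->plug->D
Char 2 ('G'): step: R->3, L=5; G->plug->G->R->C->L->B->refl->H->L'->E->R'->B->plug->B
Char 3 ('A'): step: R->4, L=5; A->plug->A->R->D->L->F->refl->C->L'->B->R'->F->plug->F
Char 4 ('H'): step: R->5, L=5; H->plug->H->R->C->L->B->refl->H->L'->E->R'->F->plug->F
Char 5 ('E'): step: R->6, L=5; E->plug->E->R->D->L->F->refl->C->L'->B->R'->G->plug->G
Char 6 ('C'): step: R->7, L=5; C->plug->C->R->G->L->E->refl->A->L'->F->R'->B->plug->B
Char 7 ('H'): step: R->0, L->6 (L advanced); H->plug->H->R->A->L->B->refl->H->L'->E->R'->A->plug->A
Char 8 ('H'): step: R->1, L=6; H->plug->H->R->D->L->G->refl->D->L'->F->R'->C->plug->C
Char 9 ('B'): step: R->2, L=6; B->plug->B->R->E->L->H->refl->B->L'->A->R'->E->plug->E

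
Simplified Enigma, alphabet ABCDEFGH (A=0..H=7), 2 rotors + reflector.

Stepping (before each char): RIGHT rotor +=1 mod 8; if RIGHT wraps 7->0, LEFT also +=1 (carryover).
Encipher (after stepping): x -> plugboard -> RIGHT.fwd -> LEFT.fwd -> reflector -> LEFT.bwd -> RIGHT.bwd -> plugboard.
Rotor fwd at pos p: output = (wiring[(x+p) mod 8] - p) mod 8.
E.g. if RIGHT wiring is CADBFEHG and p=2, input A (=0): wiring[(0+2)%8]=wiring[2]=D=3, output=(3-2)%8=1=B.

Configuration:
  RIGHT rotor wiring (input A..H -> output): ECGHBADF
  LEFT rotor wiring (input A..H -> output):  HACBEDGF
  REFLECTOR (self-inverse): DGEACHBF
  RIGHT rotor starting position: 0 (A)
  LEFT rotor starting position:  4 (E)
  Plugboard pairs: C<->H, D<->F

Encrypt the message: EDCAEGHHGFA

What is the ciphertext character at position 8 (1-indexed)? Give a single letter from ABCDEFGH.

Char 1 ('E'): step: R->1, L=4; E->plug->E->R->H->L->F->refl->H->L'->B->R'->A->plug->A
Char 2 ('D'): step: R->2, L=4; D->plug->F->R->D->L->B->refl->G->L'->G->R'->D->plug->F
Char 3 ('C'): step: R->3, L=4; C->plug->H->R->D->L->B->refl->G->L'->G->R'->B->plug->B
Char 4 ('A'): step: R->4, L=4; A->plug->A->R->F->L->E->refl->C->L'->C->R'->G->plug->G
Char 5 ('E'): step: R->5, L=4; E->plug->E->R->F->L->E->refl->C->L'->C->R'->G->plug->G
Char 6 ('G'): step: R->6, L=4; G->plug->G->R->D->L->B->refl->G->L'->G->R'->C->plug->H
Char 7 ('H'): step: R->7, L=4; H->plug->C->R->D->L->B->refl->G->L'->G->R'->A->plug->A
Char 8 ('H'): step: R->0, L->5 (L advanced); H->plug->C->R->G->L->E->refl->C->L'->D->R'->G->plug->G

G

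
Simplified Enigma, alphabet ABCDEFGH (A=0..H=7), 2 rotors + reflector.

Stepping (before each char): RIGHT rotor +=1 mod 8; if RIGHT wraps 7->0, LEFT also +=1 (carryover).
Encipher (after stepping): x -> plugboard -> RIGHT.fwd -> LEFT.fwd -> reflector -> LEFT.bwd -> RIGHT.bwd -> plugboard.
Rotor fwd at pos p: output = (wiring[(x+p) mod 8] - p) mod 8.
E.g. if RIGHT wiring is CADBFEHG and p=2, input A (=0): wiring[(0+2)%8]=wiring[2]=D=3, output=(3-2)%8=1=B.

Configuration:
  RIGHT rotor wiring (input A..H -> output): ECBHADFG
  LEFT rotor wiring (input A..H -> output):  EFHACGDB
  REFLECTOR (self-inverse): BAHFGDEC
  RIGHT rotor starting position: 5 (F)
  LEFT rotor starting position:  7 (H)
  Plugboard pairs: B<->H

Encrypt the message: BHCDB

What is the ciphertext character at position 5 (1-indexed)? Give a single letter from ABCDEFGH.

Char 1 ('B'): step: R->6, L=7; B->plug->H->R->F->L->D->refl->F->L'->B->R'->F->plug->F
Char 2 ('H'): step: R->7, L=7; H->plug->B->R->F->L->D->refl->F->L'->B->R'->F->plug->F
Char 3 ('C'): step: R->0, L->0 (L advanced); C->plug->C->R->B->L->F->refl->D->L'->G->R'->H->plug->B
Char 4 ('D'): step: R->1, L=0; D->plug->D->R->H->L->B->refl->A->L'->D->R'->H->plug->B
Char 5 ('B'): step: R->2, L=0; B->plug->H->R->A->L->E->refl->G->L'->F->R'->B->plug->H

H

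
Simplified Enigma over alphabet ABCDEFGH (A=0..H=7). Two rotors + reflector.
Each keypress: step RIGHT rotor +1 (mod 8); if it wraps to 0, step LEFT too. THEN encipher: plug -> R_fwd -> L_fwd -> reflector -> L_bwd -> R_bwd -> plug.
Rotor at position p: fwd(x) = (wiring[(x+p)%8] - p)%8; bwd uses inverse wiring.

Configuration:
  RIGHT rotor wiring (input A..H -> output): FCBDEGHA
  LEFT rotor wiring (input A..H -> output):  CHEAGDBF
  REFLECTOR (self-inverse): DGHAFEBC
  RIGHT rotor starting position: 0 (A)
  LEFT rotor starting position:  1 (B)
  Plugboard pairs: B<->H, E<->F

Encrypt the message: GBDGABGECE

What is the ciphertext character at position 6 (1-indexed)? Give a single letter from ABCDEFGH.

Char 1 ('G'): step: R->1, L=1; G->plug->G->R->H->L->B->refl->G->L'->A->R'->B->plug->H
Char 2 ('B'): step: R->2, L=1; B->plug->H->R->A->L->G->refl->B->L'->H->R'->A->plug->A
Char 3 ('D'): step: R->3, L=1; D->plug->D->R->E->L->C->refl->H->L'->C->R'->F->plug->E
Char 4 ('G'): step: R->4, L=1; G->plug->G->R->F->L->A->refl->D->L'->B->R'->E->plug->F
Char 5 ('A'): step: R->5, L=1; A->plug->A->R->B->L->D->refl->A->L'->F->R'->E->plug->F
Char 6 ('B'): step: R->6, L=1; B->plug->H->R->A->L->G->refl->B->L'->H->R'->C->plug->C

C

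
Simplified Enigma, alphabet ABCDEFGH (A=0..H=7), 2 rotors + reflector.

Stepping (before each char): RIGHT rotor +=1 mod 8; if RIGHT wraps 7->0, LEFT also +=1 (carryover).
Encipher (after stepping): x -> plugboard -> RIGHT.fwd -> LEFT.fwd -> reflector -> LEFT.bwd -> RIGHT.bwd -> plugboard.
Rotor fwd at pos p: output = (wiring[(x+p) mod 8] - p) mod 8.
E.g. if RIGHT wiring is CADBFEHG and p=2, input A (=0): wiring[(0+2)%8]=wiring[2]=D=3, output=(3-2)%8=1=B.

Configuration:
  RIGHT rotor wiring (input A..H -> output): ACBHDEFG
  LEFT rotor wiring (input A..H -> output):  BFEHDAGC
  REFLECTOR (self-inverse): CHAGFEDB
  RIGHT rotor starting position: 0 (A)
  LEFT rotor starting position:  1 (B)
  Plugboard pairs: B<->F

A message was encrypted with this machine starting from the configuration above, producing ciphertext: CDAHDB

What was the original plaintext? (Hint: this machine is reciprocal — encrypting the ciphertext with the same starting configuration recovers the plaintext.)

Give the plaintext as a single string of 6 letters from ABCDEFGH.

Char 1 ('C'): step: R->1, L=1; C->plug->C->R->G->L->B->refl->H->L'->E->R'->F->plug->B
Char 2 ('D'): step: R->2, L=1; D->plug->D->R->C->L->G->refl->D->L'->B->R'->C->plug->C
Char 3 ('A'): step: R->3, L=1; A->plug->A->R->E->L->H->refl->B->L'->G->R'->H->plug->H
Char 4 ('H'): step: R->4, L=1; H->plug->H->R->D->L->C->refl->A->L'->H->R'->A->plug->A
Char 5 ('D'): step: R->5, L=1; D->plug->D->R->D->L->C->refl->A->L'->H->R'->A->plug->A
Char 6 ('B'): step: R->6, L=1; B->plug->F->R->B->L->D->refl->G->L'->C->R'->C->plug->C

Answer: BCHAAC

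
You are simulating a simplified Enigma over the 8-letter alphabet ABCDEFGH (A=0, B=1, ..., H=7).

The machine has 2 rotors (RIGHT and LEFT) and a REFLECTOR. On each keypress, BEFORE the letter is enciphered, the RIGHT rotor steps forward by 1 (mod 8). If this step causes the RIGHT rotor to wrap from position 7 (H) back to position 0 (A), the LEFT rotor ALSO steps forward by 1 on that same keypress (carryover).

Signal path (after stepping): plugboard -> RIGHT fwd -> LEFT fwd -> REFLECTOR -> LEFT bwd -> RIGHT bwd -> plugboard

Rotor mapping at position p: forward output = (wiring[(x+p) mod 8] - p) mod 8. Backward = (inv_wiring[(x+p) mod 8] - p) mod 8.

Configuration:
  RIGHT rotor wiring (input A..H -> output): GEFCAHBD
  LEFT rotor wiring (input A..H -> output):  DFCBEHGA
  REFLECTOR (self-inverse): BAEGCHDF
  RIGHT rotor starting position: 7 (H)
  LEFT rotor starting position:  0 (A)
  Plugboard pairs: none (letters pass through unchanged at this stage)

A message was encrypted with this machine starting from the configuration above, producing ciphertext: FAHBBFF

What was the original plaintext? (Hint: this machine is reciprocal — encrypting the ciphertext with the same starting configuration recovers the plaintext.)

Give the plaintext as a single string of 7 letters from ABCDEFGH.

Char 1 ('F'): step: R->0, L->1 (L advanced); F->plug->F->R->H->L->C->refl->E->L'->A->R'->E->plug->E
Char 2 ('A'): step: R->1, L=1; A->plug->A->R->D->L->D->refl->G->L'->E->R'->B->plug->B
Char 3 ('H'): step: R->2, L=1; H->plug->H->R->C->L->A->refl->B->L'->B->R'->F->plug->F
Char 4 ('B'): step: R->3, L=1; B->plug->B->R->F->L->F->refl->H->L'->G->R'->D->plug->D
Char 5 ('B'): step: R->4, L=1; B->plug->B->R->D->L->D->refl->G->L'->E->R'->A->plug->A
Char 6 ('F'): step: R->5, L=1; F->plug->F->R->A->L->E->refl->C->L'->H->R'->E->plug->E
Char 7 ('F'): step: R->6, L=1; F->plug->F->R->E->L->G->refl->D->L'->D->R'->A->plug->A

Answer: EBFDAEA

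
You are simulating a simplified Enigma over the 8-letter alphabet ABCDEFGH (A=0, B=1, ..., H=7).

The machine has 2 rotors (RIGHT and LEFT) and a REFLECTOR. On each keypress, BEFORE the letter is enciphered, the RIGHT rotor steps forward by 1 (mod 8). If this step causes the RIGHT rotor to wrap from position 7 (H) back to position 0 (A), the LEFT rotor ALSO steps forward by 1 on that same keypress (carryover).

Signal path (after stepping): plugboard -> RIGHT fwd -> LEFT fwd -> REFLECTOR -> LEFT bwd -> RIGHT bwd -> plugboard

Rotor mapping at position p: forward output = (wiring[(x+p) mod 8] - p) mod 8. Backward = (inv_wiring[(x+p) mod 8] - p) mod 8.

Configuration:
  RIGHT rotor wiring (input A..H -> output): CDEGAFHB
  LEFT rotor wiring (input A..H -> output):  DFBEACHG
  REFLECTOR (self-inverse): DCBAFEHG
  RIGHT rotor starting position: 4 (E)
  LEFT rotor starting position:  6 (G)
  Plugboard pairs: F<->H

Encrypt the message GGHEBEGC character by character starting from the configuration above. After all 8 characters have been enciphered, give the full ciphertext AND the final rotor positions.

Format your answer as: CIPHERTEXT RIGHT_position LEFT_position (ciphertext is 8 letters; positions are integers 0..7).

Char 1 ('G'): step: R->5, L=6; G->plug->G->R->B->L->A->refl->D->L'->E->R'->C->plug->C
Char 2 ('G'): step: R->6, L=6; G->plug->G->R->C->L->F->refl->E->L'->H->R'->H->plug->F
Char 3 ('H'): step: R->7, L=6; H->plug->F->R->B->L->A->refl->D->L'->E->R'->C->plug->C
Char 4 ('E'): step: R->0, L->7 (L advanced); E->plug->E->R->A->L->H->refl->G->L'->C->R'->A->plug->A
Char 5 ('B'): step: R->1, L=7; B->plug->B->R->D->L->C->refl->B->L'->F->R'->C->plug->C
Char 6 ('E'): step: R->2, L=7; E->plug->E->R->F->L->B->refl->C->L'->D->R'->D->plug->D
Char 7 ('G'): step: R->3, L=7; G->plug->G->R->A->L->H->refl->G->L'->C->R'->C->plug->C
Char 8 ('C'): step: R->4, L=7; C->plug->C->R->D->L->C->refl->B->L'->F->R'->D->plug->D
Final: ciphertext=CFCACDCD, RIGHT=4, LEFT=7

Answer: CFCACDCD 4 7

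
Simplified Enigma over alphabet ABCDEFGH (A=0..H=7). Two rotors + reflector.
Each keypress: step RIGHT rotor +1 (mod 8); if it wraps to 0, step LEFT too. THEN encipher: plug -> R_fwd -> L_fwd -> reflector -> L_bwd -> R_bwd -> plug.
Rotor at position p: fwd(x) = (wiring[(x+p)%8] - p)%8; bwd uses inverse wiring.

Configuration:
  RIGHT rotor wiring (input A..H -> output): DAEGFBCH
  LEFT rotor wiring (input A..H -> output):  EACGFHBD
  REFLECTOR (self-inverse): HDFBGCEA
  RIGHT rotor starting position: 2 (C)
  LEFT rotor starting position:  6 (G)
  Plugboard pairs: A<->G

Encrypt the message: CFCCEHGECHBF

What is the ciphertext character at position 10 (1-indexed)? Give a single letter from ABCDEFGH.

Char 1 ('C'): step: R->3, L=6; C->plug->C->R->G->L->H->refl->A->L'->F->R'->G->plug->A
Char 2 ('F'): step: R->4, L=6; F->plug->F->R->E->L->E->refl->G->L'->C->R'->H->plug->H
Char 3 ('C'): step: R->5, L=6; C->plug->C->R->C->L->G->refl->E->L'->E->R'->A->plug->G
Char 4 ('C'): step: R->6, L=6; C->plug->C->R->F->L->A->refl->H->L'->G->R'->E->plug->E
Char 5 ('E'): step: R->7, L=6; E->plug->E->R->H->L->B->refl->D->L'->A->R'->A->plug->G
Char 6 ('H'): step: R->0, L->7 (L advanced); H->plug->H->R->H->L->C->refl->F->L'->B->R'->F->plug->F
Char 7 ('G'): step: R->1, L=7; G->plug->A->R->H->L->C->refl->F->L'->B->R'->F->plug->F
Char 8 ('E'): step: R->2, L=7; E->plug->E->R->A->L->E->refl->G->L'->F->R'->F->plug->F
Char 9 ('C'): step: R->3, L=7; C->plug->C->R->G->L->A->refl->H->L'->E->R'->E->plug->E
Char 10 ('H'): step: R->4, L=7; H->plug->H->R->C->L->B->refl->D->L'->D->R'->D->plug->D

D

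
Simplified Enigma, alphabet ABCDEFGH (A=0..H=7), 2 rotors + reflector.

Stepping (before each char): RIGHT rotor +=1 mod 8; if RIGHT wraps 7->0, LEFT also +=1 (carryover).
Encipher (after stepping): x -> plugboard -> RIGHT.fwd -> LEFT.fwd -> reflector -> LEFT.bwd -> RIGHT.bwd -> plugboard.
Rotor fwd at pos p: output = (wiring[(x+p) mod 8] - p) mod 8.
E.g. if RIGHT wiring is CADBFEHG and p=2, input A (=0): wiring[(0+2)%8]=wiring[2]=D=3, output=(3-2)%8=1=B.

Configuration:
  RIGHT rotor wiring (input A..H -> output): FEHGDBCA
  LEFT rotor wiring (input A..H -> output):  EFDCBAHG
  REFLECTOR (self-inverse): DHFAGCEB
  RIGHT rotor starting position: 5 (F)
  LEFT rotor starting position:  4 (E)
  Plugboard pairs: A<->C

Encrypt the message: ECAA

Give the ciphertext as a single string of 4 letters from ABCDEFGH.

Char 1 ('E'): step: R->6, L=4; E->plug->E->R->B->L->E->refl->G->L'->H->R'->C->plug->A
Char 2 ('C'): step: R->7, L=4; C->plug->A->R->B->L->E->refl->G->L'->H->R'->E->plug->E
Char 3 ('A'): step: R->0, L->5 (L advanced); A->plug->C->R->H->L->E->refl->G->L'->F->R'->A->plug->C
Char 4 ('A'): step: R->1, L=5; A->plug->C->R->F->L->G->refl->E->L'->H->R'->G->plug->G

Answer: AECG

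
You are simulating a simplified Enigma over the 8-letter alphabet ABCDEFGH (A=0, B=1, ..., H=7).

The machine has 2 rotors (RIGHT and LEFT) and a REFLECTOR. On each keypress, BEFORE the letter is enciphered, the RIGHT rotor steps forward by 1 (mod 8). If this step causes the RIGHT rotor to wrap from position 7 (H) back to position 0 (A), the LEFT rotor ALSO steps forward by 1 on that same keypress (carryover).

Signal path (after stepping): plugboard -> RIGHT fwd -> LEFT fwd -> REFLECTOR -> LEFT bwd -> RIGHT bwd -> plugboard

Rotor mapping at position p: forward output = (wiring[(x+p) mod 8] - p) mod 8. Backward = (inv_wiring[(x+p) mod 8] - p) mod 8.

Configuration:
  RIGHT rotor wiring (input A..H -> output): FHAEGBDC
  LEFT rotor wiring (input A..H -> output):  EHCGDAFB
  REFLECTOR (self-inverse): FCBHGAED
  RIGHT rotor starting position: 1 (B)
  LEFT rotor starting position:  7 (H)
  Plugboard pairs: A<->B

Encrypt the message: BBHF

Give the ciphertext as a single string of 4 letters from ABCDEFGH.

Char 1 ('B'): step: R->2, L=7; B->plug->A->R->G->L->B->refl->C->L'->A->R'->F->plug->F
Char 2 ('B'): step: R->3, L=7; B->plug->A->R->B->L->F->refl->A->L'->C->R'->F->plug->F
Char 3 ('H'): step: R->4, L=7; H->plug->H->R->A->L->C->refl->B->L'->G->R'->D->plug->D
Char 4 ('F'): step: R->5, L=7; F->plug->F->R->D->L->D->refl->H->L'->E->R'->A->plug->B

Answer: FFDB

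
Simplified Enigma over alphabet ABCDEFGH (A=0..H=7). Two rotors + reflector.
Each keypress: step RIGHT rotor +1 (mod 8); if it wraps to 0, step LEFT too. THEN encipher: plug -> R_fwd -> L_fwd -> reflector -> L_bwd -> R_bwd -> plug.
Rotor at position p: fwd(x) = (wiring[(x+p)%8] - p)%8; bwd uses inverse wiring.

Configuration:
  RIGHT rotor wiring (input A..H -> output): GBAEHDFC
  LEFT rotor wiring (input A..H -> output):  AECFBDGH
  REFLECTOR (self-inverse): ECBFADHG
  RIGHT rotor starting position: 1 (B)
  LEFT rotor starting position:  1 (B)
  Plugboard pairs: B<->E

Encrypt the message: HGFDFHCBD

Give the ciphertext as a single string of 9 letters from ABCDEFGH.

Char 1 ('H'): step: R->2, L=1; H->plug->H->R->H->L->H->refl->G->L'->G->R'->A->plug->A
Char 2 ('G'): step: R->3, L=1; G->plug->G->R->G->L->G->refl->H->L'->H->R'->E->plug->B
Char 3 ('F'): step: R->4, L=1; F->plug->F->R->F->L->F->refl->D->L'->A->R'->H->plug->H
Char 4 ('D'): step: R->5, L=1; D->plug->D->R->B->L->B->refl->C->L'->E->R'->E->plug->B
Char 5 ('F'): step: R->6, L=1; F->plug->F->R->G->L->G->refl->H->L'->H->R'->A->plug->A
Char 6 ('H'): step: R->7, L=1; H->plug->H->R->G->L->G->refl->H->L'->H->R'->B->plug->E
Char 7 ('C'): step: R->0, L->2 (L advanced); C->plug->C->R->A->L->A->refl->E->L'->E->R'->D->plug->D
Char 8 ('B'): step: R->1, L=2; B->plug->E->R->C->L->H->refl->G->L'->G->R'->D->plug->D
Char 9 ('D'): step: R->2, L=2; D->plug->D->R->B->L->D->refl->F->L'->F->R'->C->plug->C

Answer: ABHBAEDDC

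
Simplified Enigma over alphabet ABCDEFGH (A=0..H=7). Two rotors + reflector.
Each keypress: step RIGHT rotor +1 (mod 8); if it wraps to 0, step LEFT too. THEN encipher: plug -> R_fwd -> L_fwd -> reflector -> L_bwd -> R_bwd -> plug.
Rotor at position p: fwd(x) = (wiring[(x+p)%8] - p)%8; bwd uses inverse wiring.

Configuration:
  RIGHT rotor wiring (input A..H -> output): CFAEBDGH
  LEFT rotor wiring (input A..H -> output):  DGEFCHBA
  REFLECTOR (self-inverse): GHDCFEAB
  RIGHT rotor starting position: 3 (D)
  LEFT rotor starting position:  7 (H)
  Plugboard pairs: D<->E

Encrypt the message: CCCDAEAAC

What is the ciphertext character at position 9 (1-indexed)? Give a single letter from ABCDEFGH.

Char 1 ('C'): step: R->4, L=7; C->plug->C->R->C->L->H->refl->B->L'->A->R'->H->plug->H
Char 2 ('C'): step: R->5, L=7; C->plug->C->R->C->L->H->refl->B->L'->A->R'->E->plug->D
Char 3 ('C'): step: R->6, L=7; C->plug->C->R->E->L->G->refl->A->L'->G->R'->F->plug->F
Char 4 ('D'): step: R->7, L=7; D->plug->E->R->F->L->D->refl->C->L'->H->R'->H->plug->H
Char 5 ('A'): step: R->0, L->0 (L advanced); A->plug->A->R->C->L->E->refl->F->L'->D->R'->F->plug->F
Char 6 ('E'): step: R->1, L=0; E->plug->D->R->A->L->D->refl->C->L'->E->R'->A->plug->A
Char 7 ('A'): step: R->2, L=0; A->plug->A->R->G->L->B->refl->H->L'->F->R'->F->plug->F
Char 8 ('A'): step: R->3, L=0; A->plug->A->R->B->L->G->refl->A->L'->H->R'->F->plug->F
Char 9 ('C'): step: R->4, L=0; C->plug->C->R->C->L->E->refl->F->L'->D->R'->D->plug->E

E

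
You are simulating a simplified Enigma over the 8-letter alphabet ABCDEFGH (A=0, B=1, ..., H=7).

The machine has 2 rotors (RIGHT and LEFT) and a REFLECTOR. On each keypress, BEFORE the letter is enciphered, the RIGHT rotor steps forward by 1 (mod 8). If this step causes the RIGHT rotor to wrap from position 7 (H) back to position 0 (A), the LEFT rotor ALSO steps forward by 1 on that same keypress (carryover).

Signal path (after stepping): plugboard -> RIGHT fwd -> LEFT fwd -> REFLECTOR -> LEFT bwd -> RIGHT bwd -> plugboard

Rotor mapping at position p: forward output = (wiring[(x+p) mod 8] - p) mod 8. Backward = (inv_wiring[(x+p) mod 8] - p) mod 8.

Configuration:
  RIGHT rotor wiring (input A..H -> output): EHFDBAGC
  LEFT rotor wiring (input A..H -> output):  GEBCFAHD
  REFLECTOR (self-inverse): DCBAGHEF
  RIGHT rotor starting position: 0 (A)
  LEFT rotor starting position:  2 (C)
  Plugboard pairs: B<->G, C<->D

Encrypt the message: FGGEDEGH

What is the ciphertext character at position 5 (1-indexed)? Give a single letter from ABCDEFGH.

Char 1 ('F'): step: R->1, L=2; F->plug->F->R->F->L->B->refl->C->L'->H->R'->E->plug->E
Char 2 ('G'): step: R->2, L=2; G->plug->B->R->B->L->A->refl->D->L'->C->R'->G->plug->B
Char 3 ('G'): step: R->3, L=2; G->plug->B->R->G->L->E->refl->G->L'->D->R'->D->plug->C
Char 4 ('E'): step: R->4, L=2; E->plug->E->R->A->L->H->refl->F->L'->E->R'->B->plug->G
Char 5 ('D'): step: R->5, L=2; D->plug->C->R->F->L->B->refl->C->L'->H->R'->D->plug->C

C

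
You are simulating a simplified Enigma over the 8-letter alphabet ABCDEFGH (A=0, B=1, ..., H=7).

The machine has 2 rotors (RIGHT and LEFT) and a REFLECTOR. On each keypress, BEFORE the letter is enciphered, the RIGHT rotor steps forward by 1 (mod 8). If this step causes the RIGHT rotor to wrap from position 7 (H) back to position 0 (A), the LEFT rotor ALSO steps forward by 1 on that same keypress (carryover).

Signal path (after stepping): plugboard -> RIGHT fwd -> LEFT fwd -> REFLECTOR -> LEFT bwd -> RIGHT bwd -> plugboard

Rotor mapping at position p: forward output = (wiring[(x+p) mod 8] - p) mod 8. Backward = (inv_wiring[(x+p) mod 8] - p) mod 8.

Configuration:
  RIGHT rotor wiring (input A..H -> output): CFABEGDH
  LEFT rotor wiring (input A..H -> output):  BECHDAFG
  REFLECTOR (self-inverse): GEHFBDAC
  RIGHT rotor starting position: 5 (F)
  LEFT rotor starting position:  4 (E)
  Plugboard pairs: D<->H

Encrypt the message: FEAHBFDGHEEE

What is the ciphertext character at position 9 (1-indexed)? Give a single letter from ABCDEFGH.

Char 1 ('F'): step: R->6, L=4; F->plug->F->R->D->L->C->refl->H->L'->A->R'->H->plug->D
Char 2 ('E'): step: R->7, L=4; E->plug->E->R->C->L->B->refl->E->L'->B->R'->D->plug->H
Char 3 ('A'): step: R->0, L->5 (L advanced); A->plug->A->R->C->L->B->refl->E->L'->D->R'->G->plug->G
Char 4 ('H'): step: R->1, L=5; H->plug->D->R->D->L->E->refl->B->L'->C->R'->F->plug->F
Char 5 ('B'): step: R->2, L=5; B->plug->B->R->H->L->G->refl->A->L'->B->R'->E->plug->E
Char 6 ('F'): step: R->3, L=5; F->plug->F->R->H->L->G->refl->A->L'->B->R'->B->plug->B
Char 7 ('D'): step: R->4, L=5; D->plug->H->R->F->L->F->refl->D->L'->A->R'->A->plug->A
Char 8 ('G'): step: R->5, L=5; G->plug->G->R->E->L->H->refl->C->L'->G->R'->B->plug->B
Char 9 ('H'): step: R->6, L=5; H->plug->D->R->H->L->G->refl->A->L'->B->R'->B->plug->B

B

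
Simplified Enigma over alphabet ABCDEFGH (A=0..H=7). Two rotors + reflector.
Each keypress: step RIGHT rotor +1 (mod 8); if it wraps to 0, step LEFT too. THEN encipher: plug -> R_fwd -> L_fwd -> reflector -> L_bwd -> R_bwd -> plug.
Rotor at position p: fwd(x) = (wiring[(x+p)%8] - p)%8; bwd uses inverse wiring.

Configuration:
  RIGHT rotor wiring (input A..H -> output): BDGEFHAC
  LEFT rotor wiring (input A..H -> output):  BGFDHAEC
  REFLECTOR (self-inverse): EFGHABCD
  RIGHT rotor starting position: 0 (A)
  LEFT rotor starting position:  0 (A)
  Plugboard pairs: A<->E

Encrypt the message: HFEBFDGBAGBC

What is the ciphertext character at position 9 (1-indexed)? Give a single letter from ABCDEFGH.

Char 1 ('H'): step: R->1, L=0; H->plug->H->R->A->L->B->refl->F->L'->C->R'->A->plug->E
Char 2 ('F'): step: R->2, L=0; F->plug->F->R->A->L->B->refl->F->L'->C->R'->B->plug->B
Char 3 ('E'): step: R->3, L=0; E->plug->A->R->B->L->G->refl->C->L'->H->R'->E->plug->A
Char 4 ('B'): step: R->4, L=0; B->plug->B->R->D->L->D->refl->H->L'->E->R'->C->plug->C
Char 5 ('F'): step: R->5, L=0; F->plug->F->R->B->L->G->refl->C->L'->H->R'->G->plug->G
Char 6 ('D'): step: R->6, L=0; D->plug->D->R->F->L->A->refl->E->L'->G->R'->F->plug->F
Char 7 ('G'): step: R->7, L=0; G->plug->G->R->A->L->B->refl->F->L'->C->R'->B->plug->B
Char 8 ('B'): step: R->0, L->1 (L advanced); B->plug->B->R->D->L->G->refl->C->L'->C->R'->H->plug->H
Char 9 ('A'): step: R->1, L=1; A->plug->E->R->G->L->B->refl->F->L'->A->R'->H->plug->H

H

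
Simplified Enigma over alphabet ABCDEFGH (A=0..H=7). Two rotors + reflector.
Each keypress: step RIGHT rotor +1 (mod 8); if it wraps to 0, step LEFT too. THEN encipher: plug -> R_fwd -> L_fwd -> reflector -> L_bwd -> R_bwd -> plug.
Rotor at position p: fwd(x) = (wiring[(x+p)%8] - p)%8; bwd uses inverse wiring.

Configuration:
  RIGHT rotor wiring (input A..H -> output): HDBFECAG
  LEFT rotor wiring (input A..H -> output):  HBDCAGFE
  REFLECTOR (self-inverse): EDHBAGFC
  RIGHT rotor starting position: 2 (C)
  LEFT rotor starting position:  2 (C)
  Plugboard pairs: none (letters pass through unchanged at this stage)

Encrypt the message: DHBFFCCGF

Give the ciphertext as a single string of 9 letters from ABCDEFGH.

Answer: CECDAHAAA

Derivation:
Char 1 ('D'): step: R->3, L=2; D->plug->D->R->F->L->C->refl->H->L'->H->R'->C->plug->C
Char 2 ('H'): step: R->4, L=2; H->plug->H->R->B->L->A->refl->E->L'->D->R'->E->plug->E
Char 3 ('B'): step: R->5, L=2; B->plug->B->R->D->L->E->refl->A->L'->B->R'->C->plug->C
Char 4 ('F'): step: R->6, L=2; F->plug->F->R->H->L->H->refl->C->L'->F->R'->D->plug->D
Char 5 ('F'): step: R->7, L=2; F->plug->F->R->F->L->C->refl->H->L'->H->R'->A->plug->A
Char 6 ('C'): step: R->0, L->3 (L advanced); C->plug->C->R->B->L->F->refl->G->L'->G->R'->H->plug->H
Char 7 ('C'): step: R->1, L=3; C->plug->C->R->E->L->B->refl->D->L'->C->R'->A->plug->A
Char 8 ('G'): step: R->2, L=3; G->plug->G->R->F->L->E->refl->A->L'->H->R'->A->plug->A
Char 9 ('F'): step: R->3, L=3; F->plug->F->R->E->L->B->refl->D->L'->C->R'->A->plug->A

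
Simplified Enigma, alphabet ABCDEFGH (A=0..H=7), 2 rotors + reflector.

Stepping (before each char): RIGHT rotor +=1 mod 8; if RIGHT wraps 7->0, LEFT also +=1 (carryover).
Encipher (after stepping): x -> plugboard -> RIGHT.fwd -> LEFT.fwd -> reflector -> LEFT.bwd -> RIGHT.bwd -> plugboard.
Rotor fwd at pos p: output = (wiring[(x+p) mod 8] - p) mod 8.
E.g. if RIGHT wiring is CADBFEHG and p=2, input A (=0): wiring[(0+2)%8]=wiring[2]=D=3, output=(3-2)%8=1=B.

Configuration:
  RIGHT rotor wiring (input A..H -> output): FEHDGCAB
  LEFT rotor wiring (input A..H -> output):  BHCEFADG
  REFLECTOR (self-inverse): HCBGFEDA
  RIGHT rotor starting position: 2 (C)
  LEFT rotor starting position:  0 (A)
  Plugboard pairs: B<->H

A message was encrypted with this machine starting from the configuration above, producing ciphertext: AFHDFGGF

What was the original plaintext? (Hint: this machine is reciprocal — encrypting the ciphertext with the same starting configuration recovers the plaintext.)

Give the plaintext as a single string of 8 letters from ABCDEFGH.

Char 1 ('A'): step: R->3, L=0; A->plug->A->R->A->L->B->refl->C->L'->C->R'->F->plug->F
Char 2 ('F'): step: R->4, L=0; F->plug->F->R->A->L->B->refl->C->L'->C->R'->A->plug->A
Char 3 ('H'): step: R->5, L=0; H->plug->B->R->D->L->E->refl->F->L'->E->R'->C->plug->C
Char 4 ('D'): step: R->6, L=0; D->plug->D->R->G->L->D->refl->G->L'->H->R'->C->plug->C
Char 5 ('F'): step: R->7, L=0; F->plug->F->R->H->L->G->refl->D->L'->G->R'->B->plug->H
Char 6 ('G'): step: R->0, L->1 (L advanced); G->plug->G->R->A->L->G->refl->D->L'->C->R'->F->plug->F
Char 7 ('G'): step: R->1, L=1; G->plug->G->R->A->L->G->refl->D->L'->C->R'->C->plug->C
Char 8 ('F'): step: R->2, L=1; F->plug->F->R->H->L->A->refl->H->L'->E->R'->C->plug->C

Answer: FACCHFCC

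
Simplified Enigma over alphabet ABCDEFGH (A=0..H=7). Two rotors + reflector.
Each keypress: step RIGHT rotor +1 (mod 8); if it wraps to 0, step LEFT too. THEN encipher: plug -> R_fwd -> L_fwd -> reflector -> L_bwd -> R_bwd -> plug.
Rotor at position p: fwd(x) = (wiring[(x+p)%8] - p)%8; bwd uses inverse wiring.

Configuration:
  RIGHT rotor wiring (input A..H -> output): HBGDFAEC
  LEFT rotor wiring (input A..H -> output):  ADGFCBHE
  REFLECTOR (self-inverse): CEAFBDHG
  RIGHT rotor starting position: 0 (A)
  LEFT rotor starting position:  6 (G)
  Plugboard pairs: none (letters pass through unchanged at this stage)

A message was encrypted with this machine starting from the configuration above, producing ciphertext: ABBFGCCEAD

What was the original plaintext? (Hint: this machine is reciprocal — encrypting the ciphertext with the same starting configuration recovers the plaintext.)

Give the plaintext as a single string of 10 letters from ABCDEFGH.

Char 1 ('A'): step: R->1, L=6; A->plug->A->R->A->L->B->refl->E->L'->G->R'->H->plug->H
Char 2 ('B'): step: R->2, L=6; B->plug->B->R->B->L->G->refl->H->L'->F->R'->G->plug->G
Char 3 ('B'): step: R->3, L=6; B->plug->B->R->C->L->C->refl->A->L'->E->R'->F->plug->F
Char 4 ('F'): step: R->4, L=6; F->plug->F->R->F->L->H->refl->G->L'->B->R'->A->plug->A
Char 5 ('G'): step: R->5, L=6; G->plug->G->R->G->L->E->refl->B->L'->A->R'->H->plug->H
Char 6 ('C'): step: R->6, L=6; C->plug->C->R->B->L->G->refl->H->L'->F->R'->F->plug->F
Char 7 ('C'): step: R->7, L=6; C->plug->C->R->C->L->C->refl->A->L'->E->R'->E->plug->E
Char 8 ('E'): step: R->0, L->7 (L advanced); E->plug->E->R->F->L->D->refl->F->L'->A->R'->F->plug->F
Char 9 ('A'): step: R->1, L=7; A->plug->A->R->A->L->F->refl->D->L'->F->R'->B->plug->B
Char 10 ('D'): step: R->2, L=7; D->plug->D->R->G->L->C->refl->A->L'->H->R'->H->plug->H

Answer: HGFAHFEFBH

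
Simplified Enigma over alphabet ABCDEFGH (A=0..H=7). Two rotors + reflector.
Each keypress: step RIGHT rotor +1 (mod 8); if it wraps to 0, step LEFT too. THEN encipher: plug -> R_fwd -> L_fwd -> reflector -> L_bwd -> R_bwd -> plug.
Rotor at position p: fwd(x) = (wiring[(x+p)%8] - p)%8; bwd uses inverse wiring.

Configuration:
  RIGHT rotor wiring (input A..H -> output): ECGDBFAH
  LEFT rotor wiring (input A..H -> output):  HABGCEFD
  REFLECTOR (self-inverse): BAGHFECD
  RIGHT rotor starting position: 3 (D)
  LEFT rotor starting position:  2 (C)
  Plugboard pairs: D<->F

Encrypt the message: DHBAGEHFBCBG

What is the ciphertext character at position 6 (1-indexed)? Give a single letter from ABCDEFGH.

Char 1 ('D'): step: R->4, L=2; D->plug->F->R->G->L->F->refl->E->L'->B->R'->B->plug->B
Char 2 ('H'): step: R->5, L=2; H->plug->H->R->E->L->D->refl->H->L'->A->R'->A->plug->A
Char 3 ('B'): step: R->6, L=2; B->plug->B->R->B->L->E->refl->F->L'->G->R'->C->plug->C
Char 4 ('A'): step: R->7, L=2; A->plug->A->R->A->L->H->refl->D->L'->E->R'->E->plug->E
Char 5 ('G'): step: R->0, L->3 (L advanced); G->plug->G->R->A->L->D->refl->H->L'->B->R'->E->plug->E
Char 6 ('E'): step: R->1, L=3; E->plug->E->R->E->L->A->refl->B->L'->C->R'->C->plug->C

C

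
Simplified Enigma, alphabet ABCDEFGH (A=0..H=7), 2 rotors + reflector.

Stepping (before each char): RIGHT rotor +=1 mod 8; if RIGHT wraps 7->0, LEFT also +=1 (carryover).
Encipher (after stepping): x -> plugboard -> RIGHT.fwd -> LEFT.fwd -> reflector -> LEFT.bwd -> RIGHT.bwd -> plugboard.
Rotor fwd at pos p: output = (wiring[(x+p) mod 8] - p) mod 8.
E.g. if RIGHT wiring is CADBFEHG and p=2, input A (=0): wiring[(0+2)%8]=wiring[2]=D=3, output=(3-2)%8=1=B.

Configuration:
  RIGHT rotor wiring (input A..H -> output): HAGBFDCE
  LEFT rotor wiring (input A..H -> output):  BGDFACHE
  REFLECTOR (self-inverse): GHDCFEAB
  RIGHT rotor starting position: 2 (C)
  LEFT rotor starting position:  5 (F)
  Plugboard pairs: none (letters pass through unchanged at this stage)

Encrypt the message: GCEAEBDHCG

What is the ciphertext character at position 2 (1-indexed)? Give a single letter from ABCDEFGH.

Char 1 ('G'): step: R->3, L=5; G->plug->G->R->F->L->G->refl->A->L'->G->R'->A->plug->A
Char 2 ('C'): step: R->4, L=5; C->plug->C->R->G->L->A->refl->G->L'->F->R'->H->plug->H

H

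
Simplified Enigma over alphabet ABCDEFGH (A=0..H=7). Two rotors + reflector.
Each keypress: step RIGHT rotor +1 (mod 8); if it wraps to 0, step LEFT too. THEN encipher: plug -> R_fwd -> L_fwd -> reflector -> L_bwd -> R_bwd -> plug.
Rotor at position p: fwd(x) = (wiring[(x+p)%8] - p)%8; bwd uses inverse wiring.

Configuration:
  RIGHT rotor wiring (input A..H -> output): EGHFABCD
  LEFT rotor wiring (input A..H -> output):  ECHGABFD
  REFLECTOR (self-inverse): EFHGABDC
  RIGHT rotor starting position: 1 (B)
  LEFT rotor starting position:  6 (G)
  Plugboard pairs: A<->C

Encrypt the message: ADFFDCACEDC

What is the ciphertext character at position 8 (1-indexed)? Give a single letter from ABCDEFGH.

Char 1 ('A'): step: R->2, L=6; A->plug->C->R->G->L->C->refl->H->L'->A->R'->E->plug->E
Char 2 ('D'): step: R->3, L=6; D->plug->D->R->H->L->D->refl->G->L'->C->R'->A->plug->C
Char 3 ('F'): step: R->4, L=6; F->plug->F->R->C->L->G->refl->D->L'->H->R'->D->plug->D
Char 4 ('F'): step: R->5, L=6; F->plug->F->R->C->L->G->refl->D->L'->H->R'->D->plug->D
Char 5 ('D'): step: R->6, L=6; D->plug->D->R->A->L->H->refl->C->L'->G->R'->C->plug->A
Char 6 ('C'): step: R->7, L=6; C->plug->A->R->E->L->B->refl->F->L'->B->R'->F->plug->F
Char 7 ('A'): step: R->0, L->7 (L advanced); A->plug->C->R->H->L->G->refl->D->L'->C->R'->G->plug->G
Char 8 ('C'): step: R->1, L=7; C->plug->A->R->F->L->B->refl->F->L'->B->R'->F->plug->F

F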